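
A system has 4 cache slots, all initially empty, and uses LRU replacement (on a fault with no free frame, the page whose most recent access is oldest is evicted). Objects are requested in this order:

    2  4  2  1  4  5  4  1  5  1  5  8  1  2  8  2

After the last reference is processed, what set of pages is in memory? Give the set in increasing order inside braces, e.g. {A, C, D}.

2 -> miss, frames {2}
4 -> miss, frames {2,4}
2 -> hit
1 -> miss, frames {4,2,1}
4 -> hit
5 -> miss, frames {2,1,4,5}
4 -> hit
1 -> hit
5 -> hit
1 -> hit
5 -> hit
8 -> miss, evict 2, frames {4,1,5,8}
1 -> hit
2 -> miss, evict 4, frames {5,8,1,2}
8 -> hit
2 -> hit

{1, 2, 5, 8}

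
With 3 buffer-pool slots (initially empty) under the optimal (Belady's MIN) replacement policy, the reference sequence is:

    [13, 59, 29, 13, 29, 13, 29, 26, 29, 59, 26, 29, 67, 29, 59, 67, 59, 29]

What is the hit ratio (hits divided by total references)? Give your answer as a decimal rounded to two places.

0.72

13 -> fault, frames {13}
59 -> fault, frames {13,59}
29 -> fault, frames {13,59,29}
13 -> hit
29 -> hit
13 -> hit
29 -> hit
26 -> fault, evict 13, frames {59,29,26}
29 -> hit
59 -> hit
26 -> hit
29 -> hit
67 -> fault, evict 26, frames {59,29,67}
29 -> hit
59 -> hit
67 -> hit
59 -> hit
29 -> hit
Hits: 13 of 18 references → 13/18 = 0.7222.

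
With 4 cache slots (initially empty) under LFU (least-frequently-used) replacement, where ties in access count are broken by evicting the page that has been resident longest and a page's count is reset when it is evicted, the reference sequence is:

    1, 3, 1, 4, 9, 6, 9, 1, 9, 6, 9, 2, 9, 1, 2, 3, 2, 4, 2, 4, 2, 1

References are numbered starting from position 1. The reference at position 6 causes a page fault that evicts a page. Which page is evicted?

pos 1: 1: fault, frames {1}
pos 2: 3: fault, frames {1,3}
pos 3: 1: hit
pos 4: 4: fault, frames {1,3,4}
pos 5: 9: fault, frames {1,3,4,9}
pos 6: 6: fault, evict 3, frames {1,4,9,6}
At position 6, page 3 is evicted.

3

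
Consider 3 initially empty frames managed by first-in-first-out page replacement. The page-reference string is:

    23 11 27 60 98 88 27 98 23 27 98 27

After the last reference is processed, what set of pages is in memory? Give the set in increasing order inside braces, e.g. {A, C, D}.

{23, 27, 98}

23 → fault, frames {23}
11 → fault, frames {23,11}
27 → fault, frames {23,11,27}
60 → fault, evict 23, frames {11,27,60}
98 → fault, evict 11, frames {27,60,98}
88 → fault, evict 27, frames {60,98,88}
27 → fault, evict 60, frames {98,88,27}
98 → hit
23 → fault, evict 98, frames {88,27,23}
27 → hit
98 → fault, evict 88, frames {27,23,98}
27 → hit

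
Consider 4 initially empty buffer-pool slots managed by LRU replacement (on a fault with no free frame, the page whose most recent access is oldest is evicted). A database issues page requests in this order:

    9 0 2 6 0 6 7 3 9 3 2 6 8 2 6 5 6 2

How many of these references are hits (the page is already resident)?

9 → miss, frames (9)
0 → miss, frames (9 0)
2 → miss, frames (9 0 2)
6 → miss, frames (9 0 2 6)
0 → hit
6 → hit
7 → miss, evict 9, frames (2 0 6 7)
3 → miss, evict 2, frames (0 6 7 3)
9 → miss, evict 0, frames (6 7 3 9)
3 → hit
2 → miss, evict 6, frames (7 9 3 2)
6 → miss, evict 7, frames (9 3 2 6)
8 → miss, evict 9, frames (3 2 6 8)
2 → hit
6 → hit
5 → miss, evict 3, frames (8 2 6 5)
6 → hit
2 → hit
Hits: 7.

7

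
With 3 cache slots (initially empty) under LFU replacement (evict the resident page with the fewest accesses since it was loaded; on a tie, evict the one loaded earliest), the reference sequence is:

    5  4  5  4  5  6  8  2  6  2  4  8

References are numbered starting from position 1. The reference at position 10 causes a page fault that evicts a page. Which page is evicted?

6

pos 1: 5: miss, frames (5)
pos 2: 4: miss, frames (5 4)
pos 3: 5: hit
pos 4: 4: hit
pos 5: 5: hit
pos 6: 6: miss, frames (5 4 6)
pos 7: 8: miss, evict 6, frames (5 4 8)
pos 8: 2: miss, evict 8, frames (5 4 2)
pos 9: 6: miss, evict 2, frames (5 4 6)
pos 10: 2: miss, evict 6, frames (5 4 2)
At position 10, page 6 is evicted.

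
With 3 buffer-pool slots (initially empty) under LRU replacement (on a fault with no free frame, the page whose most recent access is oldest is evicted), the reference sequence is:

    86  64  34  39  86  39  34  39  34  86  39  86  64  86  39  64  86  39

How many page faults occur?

86 -> fault, frames (86)
64 -> fault, frames (86 64)
34 -> fault, frames (86 64 34)
39 -> fault, evict 86, frames (64 34 39)
86 -> fault, evict 64, frames (34 39 86)
39 -> hit
34 -> hit
39 -> hit
34 -> hit
86 -> hit
39 -> hit
86 -> hit
64 -> fault, evict 34, frames (39 86 64)
86 -> hit
39 -> hit
64 -> hit
86 -> hit
39 -> hit
Page faults: 6.

6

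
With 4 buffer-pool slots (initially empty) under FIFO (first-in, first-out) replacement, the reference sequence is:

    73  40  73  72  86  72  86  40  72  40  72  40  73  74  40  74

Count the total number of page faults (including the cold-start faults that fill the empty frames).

5

73 → miss, frames {73}
40 → miss, frames {73,40}
73 → hit
72 → miss, frames {73,40,72}
86 → miss, frames {73,40,72,86}
72 → hit
86 → hit
40 → hit
72 → hit
40 → hit
72 → hit
40 → hit
73 → hit
74 → miss, evict 73, frames {40,72,86,74}
40 → hit
74 → hit
Page faults: 5.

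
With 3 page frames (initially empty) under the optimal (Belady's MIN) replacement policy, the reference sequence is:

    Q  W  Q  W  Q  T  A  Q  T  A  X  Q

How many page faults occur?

Q → miss, frames (Q)
W → miss, frames (Q W)
Q → hit
W → hit
Q → hit
T → miss, frames (Q W T)
A → miss, evict W, frames (Q T A)
Q → hit
T → hit
A → hit
X → miss, evict A, frames (Q T X)
Q → hit
Page faults: 5.

5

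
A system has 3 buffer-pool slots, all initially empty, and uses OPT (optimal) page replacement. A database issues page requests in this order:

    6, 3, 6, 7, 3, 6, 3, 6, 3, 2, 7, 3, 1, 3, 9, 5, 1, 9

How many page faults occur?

6 -> miss, frames {6}
3 -> miss, frames {6,3}
6 -> hit
7 -> miss, frames {6,3,7}
3 -> hit
6 -> hit
3 -> hit
6 -> hit
3 -> hit
2 -> miss, evict 6, frames {3,7,2}
7 -> hit
3 -> hit
1 -> miss, evict 2, frames {3,7,1}
3 -> hit
9 -> miss, evict 7, frames {3,1,9}
5 -> miss, evict 3, frames {1,9,5}
1 -> hit
9 -> hit
Page faults: 7.

7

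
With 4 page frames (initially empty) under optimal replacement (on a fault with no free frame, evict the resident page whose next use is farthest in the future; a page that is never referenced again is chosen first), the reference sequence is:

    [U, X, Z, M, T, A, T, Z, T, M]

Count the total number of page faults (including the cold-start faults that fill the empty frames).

U → fault, frames {U}
X → fault, frames {U,X}
Z → fault, frames {U,X,Z}
M → fault, frames {U,X,Z,M}
T → fault, evict X, frames {U,Z,M,T}
A → fault, evict U, frames {Z,M,T,A}
T → hit
Z → hit
T → hit
M → hit
Page faults: 6.

6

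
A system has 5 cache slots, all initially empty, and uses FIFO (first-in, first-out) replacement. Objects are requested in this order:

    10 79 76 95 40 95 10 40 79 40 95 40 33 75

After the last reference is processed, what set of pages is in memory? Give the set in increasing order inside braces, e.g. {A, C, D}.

{33, 40, 75, 76, 95}

10 -> miss, frames {10}
79 -> miss, frames {10,79}
76 -> miss, frames {10,79,76}
95 -> miss, frames {10,79,76,95}
40 -> miss, frames {10,79,76,95,40}
95 -> hit
10 -> hit
40 -> hit
79 -> hit
40 -> hit
95 -> hit
40 -> hit
33 -> miss, evict 10, frames {79,76,95,40,33}
75 -> miss, evict 79, frames {76,95,40,33,75}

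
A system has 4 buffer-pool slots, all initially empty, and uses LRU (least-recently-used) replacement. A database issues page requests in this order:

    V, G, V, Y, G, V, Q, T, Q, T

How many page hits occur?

5

V → miss, frames {V}
G → miss, frames {V,G}
V → hit
Y → miss, frames {G,V,Y}
G → hit
V → hit
Q → miss, frames {Y,G,V,Q}
T → miss, evict Y, frames {G,V,Q,T}
Q → hit
T → hit
Hits: 5.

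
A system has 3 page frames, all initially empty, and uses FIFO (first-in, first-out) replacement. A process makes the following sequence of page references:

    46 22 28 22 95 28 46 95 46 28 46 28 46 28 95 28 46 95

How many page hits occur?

46: miss, frames (46)
22: miss, frames (46 22)
28: miss, frames (46 22 28)
22: hit
95: miss, evict 46, frames (22 28 95)
28: hit
46: miss, evict 22, frames (28 95 46)
95: hit
46: hit
28: hit
46: hit
28: hit
46: hit
28: hit
95: hit
28: hit
46: hit
95: hit
Hits: 13.

13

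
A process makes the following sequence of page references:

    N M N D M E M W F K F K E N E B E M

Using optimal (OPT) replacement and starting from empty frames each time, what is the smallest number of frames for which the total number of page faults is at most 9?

f=1: 18 faults
f=2: 11 faults
f=3: 10 faults
f=4: 9 faults
f=5: 8 faults
f=6: 8 faults
f=7: 8 faults
f=8: 8 faults
Smallest f with faults ≤ 9 is 4.

4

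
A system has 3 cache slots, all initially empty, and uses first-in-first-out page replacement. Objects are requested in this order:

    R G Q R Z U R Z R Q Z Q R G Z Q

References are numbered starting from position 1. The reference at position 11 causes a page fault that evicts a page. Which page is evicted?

U

pos 1: R -> miss, frames (R)
pos 2: G -> miss, frames (R G)
pos 3: Q -> miss, frames (R G Q)
pos 4: R -> hit
pos 5: Z -> miss, evict R, frames (G Q Z)
pos 6: U -> miss, evict G, frames (Q Z U)
pos 7: R -> miss, evict Q, frames (Z U R)
pos 8: Z -> hit
pos 9: R -> hit
pos 10: Q -> miss, evict Z, frames (U R Q)
pos 11: Z -> miss, evict U, frames (R Q Z)
At position 11, page U is evicted.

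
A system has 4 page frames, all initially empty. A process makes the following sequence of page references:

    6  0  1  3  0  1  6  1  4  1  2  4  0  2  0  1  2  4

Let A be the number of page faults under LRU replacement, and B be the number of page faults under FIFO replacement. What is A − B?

Under LRU: F F F F . . . . F . F . F . . . . . → 7 faults.
Under FIFO: F F F F . . . . F . F . F . . F . . → 8 faults.
A − B = 7 − 8 = -1.

-1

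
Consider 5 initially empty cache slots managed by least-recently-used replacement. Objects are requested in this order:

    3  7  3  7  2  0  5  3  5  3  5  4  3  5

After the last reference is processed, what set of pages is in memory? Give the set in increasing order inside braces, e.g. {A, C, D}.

3 -> fault, frames {3}
7 -> fault, frames {3,7}
3 -> hit
7 -> hit
2 -> fault, frames {3,7,2}
0 -> fault, frames {3,7,2,0}
5 -> fault, frames {3,7,2,0,5}
3 -> hit
5 -> hit
3 -> hit
5 -> hit
4 -> fault, evict 7, frames {2,0,3,5,4}
3 -> hit
5 -> hit

{0, 2, 3, 4, 5}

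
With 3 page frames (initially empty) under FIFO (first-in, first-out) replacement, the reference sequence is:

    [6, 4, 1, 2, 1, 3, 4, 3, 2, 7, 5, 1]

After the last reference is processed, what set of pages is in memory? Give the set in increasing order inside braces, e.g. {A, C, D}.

6 -> miss, frames (6)
4 -> miss, frames (6 4)
1 -> miss, frames (6 4 1)
2 -> miss, evict 6, frames (4 1 2)
1 -> hit
3 -> miss, evict 4, frames (1 2 3)
4 -> miss, evict 1, frames (2 3 4)
3 -> hit
2 -> hit
7 -> miss, evict 2, frames (3 4 7)
5 -> miss, evict 3, frames (4 7 5)
1 -> miss, evict 4, frames (7 5 1)

{1, 5, 7}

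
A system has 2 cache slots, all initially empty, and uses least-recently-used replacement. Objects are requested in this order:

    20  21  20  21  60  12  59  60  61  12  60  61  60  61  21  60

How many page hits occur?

4

20 -> miss, frames (20)
21 -> miss, frames (20 21)
20 -> hit
21 -> hit
60 -> miss, evict 20, frames (21 60)
12 -> miss, evict 21, frames (60 12)
59 -> miss, evict 60, frames (12 59)
60 -> miss, evict 12, frames (59 60)
61 -> miss, evict 59, frames (60 61)
12 -> miss, evict 60, frames (61 12)
60 -> miss, evict 61, frames (12 60)
61 -> miss, evict 12, frames (60 61)
60 -> hit
61 -> hit
21 -> miss, evict 60, frames (61 21)
60 -> miss, evict 61, frames (21 60)
Hits: 4.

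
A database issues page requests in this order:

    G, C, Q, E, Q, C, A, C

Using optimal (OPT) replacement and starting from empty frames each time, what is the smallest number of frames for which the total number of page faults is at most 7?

f=1: 8 faults
f=2: 6 faults
f=3: 5 faults
f=4: 5 faults
f=5: 5 faults
Smallest f with faults ≤ 7 is 2.

2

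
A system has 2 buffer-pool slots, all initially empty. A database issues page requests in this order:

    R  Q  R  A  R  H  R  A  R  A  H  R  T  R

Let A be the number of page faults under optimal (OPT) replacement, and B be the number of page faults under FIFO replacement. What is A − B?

Under OPT: F F . F . F . F . . F . F . → 7 faults.
Under FIFO: F F . F F F . F F . F . F F → 10 faults.
A − B = 7 − 10 = -3.

-3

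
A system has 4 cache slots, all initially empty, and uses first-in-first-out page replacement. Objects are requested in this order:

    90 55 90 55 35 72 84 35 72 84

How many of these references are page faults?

5

90: fault, frames {90}
55: fault, frames {90,55}
90: hit
55: hit
35: fault, frames {90,55,35}
72: fault, frames {90,55,35,72}
84: fault, evict 90, frames {55,35,72,84}
35: hit
72: hit
84: hit
Page faults: 5.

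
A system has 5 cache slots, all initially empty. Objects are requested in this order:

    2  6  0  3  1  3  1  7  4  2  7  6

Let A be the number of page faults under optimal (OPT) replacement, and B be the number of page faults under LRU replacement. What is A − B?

Under OPT: F F F F F . . F F . . . → 7 faults.
Under LRU: F F F F F . . F F F . F → 9 faults.
A − B = 7 − 9 = -2.

-2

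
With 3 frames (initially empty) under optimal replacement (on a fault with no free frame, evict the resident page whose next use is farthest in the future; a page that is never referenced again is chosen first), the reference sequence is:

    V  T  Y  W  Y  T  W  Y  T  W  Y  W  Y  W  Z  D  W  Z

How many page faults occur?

6

V → miss, frames {V}
T → miss, frames {V,T}
Y → miss, frames {V,T,Y}
W → miss, evict V, frames {T,Y,W}
Y → hit
T → hit
W → hit
Y → hit
T → hit
W → hit
Y → hit
W → hit
Y → hit
W → hit
Z → miss, evict Y, frames {T,W,Z}
D → miss, evict T, frames {W,Z,D}
W → hit
Z → hit
Page faults: 6.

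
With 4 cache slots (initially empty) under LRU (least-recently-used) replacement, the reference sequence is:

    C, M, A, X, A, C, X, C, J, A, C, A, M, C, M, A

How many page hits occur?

10

C -> fault, frames {C}
M -> fault, frames {C,M}
A -> fault, frames {C,M,A}
X -> fault, frames {C,M,A,X}
A -> hit
C -> hit
X -> hit
C -> hit
J -> fault, evict M, frames {A,X,C,J}
A -> hit
C -> hit
A -> hit
M -> fault, evict X, frames {J,C,A,M}
C -> hit
M -> hit
A -> hit
Hits: 10.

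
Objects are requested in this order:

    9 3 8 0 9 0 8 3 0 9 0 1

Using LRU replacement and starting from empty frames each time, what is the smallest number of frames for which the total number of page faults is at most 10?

2

f=1: 12 faults
f=2: 10 faults
f=3: 8 faults
f=4: 5 faults
f=5: 5 faults
Smallest f with faults ≤ 10 is 2.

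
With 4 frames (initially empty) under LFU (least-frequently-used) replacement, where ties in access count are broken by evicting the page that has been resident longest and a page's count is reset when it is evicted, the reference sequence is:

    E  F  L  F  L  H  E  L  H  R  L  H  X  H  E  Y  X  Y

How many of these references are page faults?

10

E -> fault, frames (E)
F -> fault, frames (E F)
L -> fault, frames (E F L)
F -> hit
L -> hit
H -> fault, frames (E F L H)
E -> hit
L -> hit
H -> hit
R -> fault, evict E, frames (F L H R)
L -> hit
H -> hit
X -> fault, evict R, frames (F L H X)
H -> hit
E -> fault, evict X, frames (F L H E)
Y -> fault, evict E, frames (F L H Y)
X -> fault, evict Y, frames (F L H X)
Y -> fault, evict X, frames (F L H Y)
Page faults: 10.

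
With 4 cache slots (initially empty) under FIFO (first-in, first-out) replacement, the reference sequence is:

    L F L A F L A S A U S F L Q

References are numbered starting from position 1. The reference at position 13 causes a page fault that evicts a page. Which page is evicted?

pos 1: L → miss, frames {L}
pos 2: F → miss, frames {L,F}
pos 3: L → hit
pos 4: A → miss, frames {L,F,A}
pos 5: F → hit
pos 6: L → hit
pos 7: A → hit
pos 8: S → miss, frames {L,F,A,S}
pos 9: A → hit
pos 10: U → miss, evict L, frames {F,A,S,U}
pos 11: S → hit
pos 12: F → hit
pos 13: L → miss, evict F, frames {A,S,U,L}
At position 13, page F is evicted.

F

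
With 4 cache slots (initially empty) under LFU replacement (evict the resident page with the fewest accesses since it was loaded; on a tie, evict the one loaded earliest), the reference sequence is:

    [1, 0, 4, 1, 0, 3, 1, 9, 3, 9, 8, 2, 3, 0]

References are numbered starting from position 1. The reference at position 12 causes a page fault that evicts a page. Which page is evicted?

8

pos 1: 1 -> miss, frames (1)
pos 2: 0 -> miss, frames (1 0)
pos 3: 4 -> miss, frames (1 0 4)
pos 4: 1 -> hit
pos 5: 0 -> hit
pos 6: 3 -> miss, frames (1 0 4 3)
pos 7: 1 -> hit
pos 8: 9 -> miss, evict 4, frames (1 0 3 9)
pos 9: 3 -> hit
pos 10: 9 -> hit
pos 11: 8 -> miss, evict 0, frames (1 3 9 8)
pos 12: 2 -> miss, evict 8, frames (1 3 9 2)
At position 12, page 8 is evicted.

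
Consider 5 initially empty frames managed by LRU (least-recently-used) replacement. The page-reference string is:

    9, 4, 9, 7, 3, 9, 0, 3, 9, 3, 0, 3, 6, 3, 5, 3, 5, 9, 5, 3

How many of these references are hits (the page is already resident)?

9 -> miss, frames (9)
4 -> miss, frames (9 4)
9 -> hit
7 -> miss, frames (4 9 7)
3 -> miss, frames (4 9 7 3)
9 -> hit
0 -> miss, frames (4 7 3 9 0)
3 -> hit
9 -> hit
3 -> hit
0 -> hit
3 -> hit
6 -> miss, evict 4, frames (7 9 0 3 6)
3 -> hit
5 -> miss, evict 7, frames (9 0 6 3 5)
3 -> hit
5 -> hit
9 -> hit
5 -> hit
3 -> hit
Hits: 13.

13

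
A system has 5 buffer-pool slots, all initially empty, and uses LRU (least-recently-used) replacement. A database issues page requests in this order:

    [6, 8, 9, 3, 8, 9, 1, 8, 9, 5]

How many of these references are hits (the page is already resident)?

6: fault, frames [6]
8: fault, frames [6, 8]
9: fault, frames [6, 8, 9]
3: fault, frames [6, 8, 9, 3]
8: hit
9: hit
1: fault, frames [6, 3, 8, 9, 1]
8: hit
9: hit
5: fault, evict 6, frames [3, 1, 8, 9, 5]
Hits: 4.

4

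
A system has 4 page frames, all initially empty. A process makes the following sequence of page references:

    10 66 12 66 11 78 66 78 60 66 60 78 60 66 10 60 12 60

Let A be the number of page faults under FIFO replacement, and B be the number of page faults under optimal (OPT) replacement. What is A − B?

2

Under FIFO: F F F . F F . . F F . . . . F . F . → 9 faults.
Under OPT: F F F . F F . . F . . . . . . . F . → 7 faults.
A − B = 9 − 7 = 2.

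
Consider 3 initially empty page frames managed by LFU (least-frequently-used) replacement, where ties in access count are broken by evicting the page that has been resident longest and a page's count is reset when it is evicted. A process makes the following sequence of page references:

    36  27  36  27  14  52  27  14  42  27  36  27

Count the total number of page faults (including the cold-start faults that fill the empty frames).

6

36 → miss, frames (36)
27 → miss, frames (36 27)
36 → hit
27 → hit
14 → miss, frames (36 27 14)
52 → miss, evict 14, frames (36 27 52)
27 → hit
14 → miss, evict 52, frames (36 27 14)
42 → miss, evict 14, frames (36 27 42)
27 → hit
36 → hit
27 → hit
Page faults: 6.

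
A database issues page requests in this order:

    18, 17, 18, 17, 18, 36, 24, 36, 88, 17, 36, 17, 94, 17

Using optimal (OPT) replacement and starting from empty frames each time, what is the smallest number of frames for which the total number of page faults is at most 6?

f=1: 14 faults
f=2: 7 faults
f=3: 6 faults
f=4: 6 faults
f=5: 6 faults
f=6: 6 faults
Smallest f with faults ≤ 6 is 3.

3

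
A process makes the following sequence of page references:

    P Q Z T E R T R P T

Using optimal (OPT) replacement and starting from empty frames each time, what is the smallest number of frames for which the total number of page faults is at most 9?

2

f=1: 10 faults
f=2: 7 faults
f=3: 6 faults
f=4: 6 faults
f=5: 6 faults
f=6: 6 faults
Smallest f with faults ≤ 9 is 2.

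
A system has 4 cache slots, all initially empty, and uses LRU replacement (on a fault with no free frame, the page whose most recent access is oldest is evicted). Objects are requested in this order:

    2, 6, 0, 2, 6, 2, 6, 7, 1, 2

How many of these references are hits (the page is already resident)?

5

2 -> miss, frames (2)
6 -> miss, frames (2 6)
0 -> miss, frames (2 6 0)
2 -> hit
6 -> hit
2 -> hit
6 -> hit
7 -> miss, frames (0 2 6 7)
1 -> miss, evict 0, frames (2 6 7 1)
2 -> hit
Hits: 5.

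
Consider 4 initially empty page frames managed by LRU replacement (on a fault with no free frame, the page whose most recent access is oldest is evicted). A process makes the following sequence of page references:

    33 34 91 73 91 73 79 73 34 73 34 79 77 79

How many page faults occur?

6

33 → fault, frames (33)
34 → fault, frames (33 34)
91 → fault, frames (33 34 91)
73 → fault, frames (33 34 91 73)
91 → hit
73 → hit
79 → fault, evict 33, frames (34 91 73 79)
73 → hit
34 → hit
73 → hit
34 → hit
79 → hit
77 → fault, evict 91, frames (73 34 79 77)
79 → hit
Page faults: 6.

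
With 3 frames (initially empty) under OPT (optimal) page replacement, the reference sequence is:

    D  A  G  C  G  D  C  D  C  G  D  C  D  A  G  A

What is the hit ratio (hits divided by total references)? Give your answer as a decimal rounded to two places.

D -> miss, frames [D]
A -> miss, frames [D, A]
G -> miss, frames [D, A, G]
C -> miss, evict A, frames [D, G, C]
G -> hit
D -> hit
C -> hit
D -> hit
C -> hit
G -> hit
D -> hit
C -> hit
D -> hit
A -> miss, evict C, frames [D, G, A]
G -> hit
A -> hit
Hits: 11 of 16 references → 11/16 = 0.6875.

0.69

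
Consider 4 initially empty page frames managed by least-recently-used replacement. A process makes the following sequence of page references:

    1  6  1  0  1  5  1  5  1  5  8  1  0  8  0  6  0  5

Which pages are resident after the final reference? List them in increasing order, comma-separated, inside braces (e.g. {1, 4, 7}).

{0, 5, 6, 8}

1: fault, frames [1]
6: fault, frames [1, 6]
1: hit
0: fault, frames [6, 1, 0]
1: hit
5: fault, frames [6, 0, 1, 5]
1: hit
5: hit
1: hit
5: hit
8: fault, evict 6, frames [0, 1, 5, 8]
1: hit
0: hit
8: hit
0: hit
6: fault, evict 5, frames [1, 8, 0, 6]
0: hit
5: fault, evict 1, frames [8, 6, 0, 5]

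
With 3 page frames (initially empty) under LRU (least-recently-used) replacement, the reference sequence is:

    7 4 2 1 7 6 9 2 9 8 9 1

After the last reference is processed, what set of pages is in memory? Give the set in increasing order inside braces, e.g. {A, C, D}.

7: miss, frames {7}
4: miss, frames {7,4}
2: miss, frames {7,4,2}
1: miss, evict 7, frames {4,2,1}
7: miss, evict 4, frames {2,1,7}
6: miss, evict 2, frames {1,7,6}
9: miss, evict 1, frames {7,6,9}
2: miss, evict 7, frames {6,9,2}
9: hit
8: miss, evict 6, frames {2,9,8}
9: hit
1: miss, evict 2, frames {8,9,1}

{1, 8, 9}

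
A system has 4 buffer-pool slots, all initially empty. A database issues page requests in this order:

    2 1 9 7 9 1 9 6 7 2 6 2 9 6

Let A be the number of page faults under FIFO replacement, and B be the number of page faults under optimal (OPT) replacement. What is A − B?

Under FIFO: F F F F . . . F . F . . . . → 6 faults.
Under OPT: F F F F . . . F . . . . . . → 5 faults.
A − B = 6 − 5 = 1.

1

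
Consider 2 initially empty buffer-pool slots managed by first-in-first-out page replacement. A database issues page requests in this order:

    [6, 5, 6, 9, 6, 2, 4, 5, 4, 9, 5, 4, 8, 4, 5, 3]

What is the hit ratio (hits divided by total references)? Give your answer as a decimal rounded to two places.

0.25

6 -> fault, frames [6]
5 -> fault, frames [6, 5]
6 -> hit
9 -> fault, evict 6, frames [5, 9]
6 -> fault, evict 5, frames [9, 6]
2 -> fault, evict 9, frames [6, 2]
4 -> fault, evict 6, frames [2, 4]
5 -> fault, evict 2, frames [4, 5]
4 -> hit
9 -> fault, evict 4, frames [5, 9]
5 -> hit
4 -> fault, evict 5, frames [9, 4]
8 -> fault, evict 9, frames [4, 8]
4 -> hit
5 -> fault, evict 4, frames [8, 5]
3 -> fault, evict 8, frames [5, 3]
Hits: 4 of 16 references → 4/16 = 0.2500.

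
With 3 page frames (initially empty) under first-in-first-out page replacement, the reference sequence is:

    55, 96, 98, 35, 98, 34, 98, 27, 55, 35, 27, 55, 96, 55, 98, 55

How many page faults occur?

11

55 -> fault, frames {55}
96 -> fault, frames {55,96}
98 -> fault, frames {55,96,98}
35 -> fault, evict 55, frames {96,98,35}
98 -> hit
34 -> fault, evict 96, frames {98,35,34}
98 -> hit
27 -> fault, evict 98, frames {35,34,27}
55 -> fault, evict 35, frames {34,27,55}
35 -> fault, evict 34, frames {27,55,35}
27 -> hit
55 -> hit
96 -> fault, evict 27, frames {55,35,96}
55 -> hit
98 -> fault, evict 55, frames {35,96,98}
55 -> fault, evict 35, frames {96,98,55}
Page faults: 11.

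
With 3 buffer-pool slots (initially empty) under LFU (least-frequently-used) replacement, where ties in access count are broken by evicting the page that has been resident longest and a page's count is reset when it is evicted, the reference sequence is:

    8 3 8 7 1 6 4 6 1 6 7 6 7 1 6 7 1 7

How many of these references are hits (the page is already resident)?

8: fault, frames (8)
3: fault, frames (8 3)
8: hit
7: fault, frames (8 3 7)
1: fault, evict 3, frames (8 7 1)
6: fault, evict 7, frames (8 1 6)
4: fault, evict 1, frames (8 6 4)
6: hit
1: fault, evict 4, frames (8 6 1)
6: hit
7: fault, evict 1, frames (8 6 7)
6: hit
7: hit
1: fault, evict 8, frames (6 7 1)
6: hit
7: hit
1: hit
7: hit
Hits: 9.

9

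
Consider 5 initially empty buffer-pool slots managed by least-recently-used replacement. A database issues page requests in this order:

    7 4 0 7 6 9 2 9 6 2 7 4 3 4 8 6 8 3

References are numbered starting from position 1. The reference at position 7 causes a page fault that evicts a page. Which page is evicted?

4

pos 1: 7 → miss, frames [7]
pos 2: 4 → miss, frames [7, 4]
pos 3: 0 → miss, frames [7, 4, 0]
pos 4: 7 → hit
pos 5: 6 → miss, frames [4, 0, 7, 6]
pos 6: 9 → miss, frames [4, 0, 7, 6, 9]
pos 7: 2 → miss, evict 4, frames [0, 7, 6, 9, 2]
At position 7, page 4 is evicted.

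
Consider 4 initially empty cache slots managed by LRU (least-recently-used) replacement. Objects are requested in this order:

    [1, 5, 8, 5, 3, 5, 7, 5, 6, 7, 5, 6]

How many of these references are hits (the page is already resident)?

6

1 → fault, frames (1)
5 → fault, frames (1 5)
8 → fault, frames (1 5 8)
5 → hit
3 → fault, frames (1 8 5 3)
5 → hit
7 → fault, evict 1, frames (8 3 5 7)
5 → hit
6 → fault, evict 8, frames (3 7 5 6)
7 → hit
5 → hit
6 → hit
Hits: 6.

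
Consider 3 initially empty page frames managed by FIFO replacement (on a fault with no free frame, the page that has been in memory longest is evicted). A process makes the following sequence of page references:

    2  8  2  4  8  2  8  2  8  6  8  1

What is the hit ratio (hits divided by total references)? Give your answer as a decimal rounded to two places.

0.58

2 → miss, frames [2]
8 → miss, frames [2, 8]
2 → hit
4 → miss, frames [2, 8, 4]
8 → hit
2 → hit
8 → hit
2 → hit
8 → hit
6 → miss, evict 2, frames [8, 4, 6]
8 → hit
1 → miss, evict 8, frames [4, 6, 1]
Hits: 7 of 12 references → 7/12 = 0.5833.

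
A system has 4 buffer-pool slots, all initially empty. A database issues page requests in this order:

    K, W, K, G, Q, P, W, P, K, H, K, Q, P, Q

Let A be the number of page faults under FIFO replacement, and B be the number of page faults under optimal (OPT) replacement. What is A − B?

1

Under FIFO: F F . F F F . . F F . . . . → 7 faults.
Under OPT: F F . F F F . . . F . . . . → 6 faults.
A − B = 7 − 6 = 1.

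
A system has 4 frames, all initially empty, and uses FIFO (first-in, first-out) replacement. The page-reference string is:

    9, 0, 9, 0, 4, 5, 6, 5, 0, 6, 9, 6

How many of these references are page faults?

6

9 -> miss, frames {9}
0 -> miss, frames {9,0}
9 -> hit
0 -> hit
4 -> miss, frames {9,0,4}
5 -> miss, frames {9,0,4,5}
6 -> miss, evict 9, frames {0,4,5,6}
5 -> hit
0 -> hit
6 -> hit
9 -> miss, evict 0, frames {4,5,6,9}
6 -> hit
Page faults: 6.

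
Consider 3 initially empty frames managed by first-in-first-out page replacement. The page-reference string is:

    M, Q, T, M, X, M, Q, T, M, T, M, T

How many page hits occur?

5

M → miss, frames [M]
Q → miss, frames [M, Q]
T → miss, frames [M, Q, T]
M → hit
X → miss, evict M, frames [Q, T, X]
M → miss, evict Q, frames [T, X, M]
Q → miss, evict T, frames [X, M, Q]
T → miss, evict X, frames [M, Q, T]
M → hit
T → hit
M → hit
T → hit
Hits: 5.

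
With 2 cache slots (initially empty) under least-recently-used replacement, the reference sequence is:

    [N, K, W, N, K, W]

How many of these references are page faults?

N → fault, frames {N}
K → fault, frames {N,K}
W → fault, evict N, frames {K,W}
N → fault, evict K, frames {W,N}
K → fault, evict W, frames {N,K}
W → fault, evict N, frames {K,W}
Page faults: 6.

6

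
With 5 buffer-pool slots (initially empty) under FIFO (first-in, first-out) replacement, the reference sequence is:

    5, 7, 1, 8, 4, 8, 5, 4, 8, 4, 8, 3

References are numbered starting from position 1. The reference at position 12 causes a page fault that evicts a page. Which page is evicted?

pos 1: 5 → miss, frames [5]
pos 2: 7 → miss, frames [5, 7]
pos 3: 1 → miss, frames [5, 7, 1]
pos 4: 8 → miss, frames [5, 7, 1, 8]
pos 5: 4 → miss, frames [5, 7, 1, 8, 4]
pos 6: 8 → hit
pos 7: 5 → hit
pos 8: 4 → hit
pos 9: 8 → hit
pos 10: 4 → hit
pos 11: 8 → hit
pos 12: 3 → miss, evict 5, frames [7, 1, 8, 4, 3]
At position 12, page 5 is evicted.

5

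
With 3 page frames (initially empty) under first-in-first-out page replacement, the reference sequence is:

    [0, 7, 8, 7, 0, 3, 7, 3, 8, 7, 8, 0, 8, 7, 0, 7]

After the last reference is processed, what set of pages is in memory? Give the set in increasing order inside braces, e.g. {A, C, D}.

0 → fault, frames [0]
7 → fault, frames [0, 7]
8 → fault, frames [0, 7, 8]
7 → hit
0 → hit
3 → fault, evict 0, frames [7, 8, 3]
7 → hit
3 → hit
8 → hit
7 → hit
8 → hit
0 → fault, evict 7, frames [8, 3, 0]
8 → hit
7 → fault, evict 8, frames [3, 0, 7]
0 → hit
7 → hit

{0, 3, 7}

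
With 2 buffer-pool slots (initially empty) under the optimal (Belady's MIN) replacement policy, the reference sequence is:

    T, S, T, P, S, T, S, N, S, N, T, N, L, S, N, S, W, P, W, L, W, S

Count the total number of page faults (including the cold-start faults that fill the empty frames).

12

T: fault, frames (T)
S: fault, frames (T S)
T: hit
P: fault, evict T, frames (S P)
S: hit
T: fault, evict P, frames (S T)
S: hit
N: fault, evict T, frames (S N)
S: hit
N: hit
T: fault, evict S, frames (N T)
N: hit
L: fault, evict T, frames (N L)
S: fault, evict L, frames (N S)
N: hit
S: hit
W: fault, evict N, frames (S W)
P: fault, evict S, frames (W P)
W: hit
L: fault, evict P, frames (W L)
W: hit
S: fault, evict L, frames (W S)
Page faults: 12.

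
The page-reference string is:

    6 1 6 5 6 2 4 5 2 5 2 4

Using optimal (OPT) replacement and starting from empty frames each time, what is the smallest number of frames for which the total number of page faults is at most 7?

f=1: 12 faults
f=2: 7 faults
f=3: 5 faults
f=4: 5 faults
f=5: 5 faults
Smallest f with faults ≤ 7 is 2.

2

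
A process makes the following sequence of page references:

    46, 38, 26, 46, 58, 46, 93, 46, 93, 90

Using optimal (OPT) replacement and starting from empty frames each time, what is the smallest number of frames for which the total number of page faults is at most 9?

f=1: 10 faults
f=2: 6 faults
f=3: 6 faults
f=4: 6 faults
f=5: 6 faults
f=6: 6 faults
Smallest f with faults ≤ 9 is 2.

2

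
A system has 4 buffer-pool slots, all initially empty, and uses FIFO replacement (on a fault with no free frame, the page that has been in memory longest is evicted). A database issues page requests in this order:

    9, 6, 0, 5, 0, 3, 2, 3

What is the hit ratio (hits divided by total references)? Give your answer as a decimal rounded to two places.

0.25

9 -> fault, frames {9}
6 -> fault, frames {9,6}
0 -> fault, frames {9,6,0}
5 -> fault, frames {9,6,0,5}
0 -> hit
3 -> fault, evict 9, frames {6,0,5,3}
2 -> fault, evict 6, frames {0,5,3,2}
3 -> hit
Hits: 2 of 8 references → 2/8 = 0.2500.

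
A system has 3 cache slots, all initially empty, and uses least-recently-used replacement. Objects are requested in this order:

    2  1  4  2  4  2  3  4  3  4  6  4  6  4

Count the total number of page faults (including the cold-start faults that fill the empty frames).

2 -> miss, frames (2)
1 -> miss, frames (2 1)
4 -> miss, frames (2 1 4)
2 -> hit
4 -> hit
2 -> hit
3 -> miss, evict 1, frames (4 2 3)
4 -> hit
3 -> hit
4 -> hit
6 -> miss, evict 2, frames (3 4 6)
4 -> hit
6 -> hit
4 -> hit
Page faults: 5.

5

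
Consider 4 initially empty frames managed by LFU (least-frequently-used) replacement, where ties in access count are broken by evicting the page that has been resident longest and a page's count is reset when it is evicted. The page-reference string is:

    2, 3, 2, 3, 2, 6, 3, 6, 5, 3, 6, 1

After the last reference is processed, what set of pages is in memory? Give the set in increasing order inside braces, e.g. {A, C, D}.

{1, 2, 3, 6}

2 -> fault, frames {2}
3 -> fault, frames {2,3}
2 -> hit
3 -> hit
2 -> hit
6 -> fault, frames {2,3,6}
3 -> hit
6 -> hit
5 -> fault, frames {2,3,6,5}
3 -> hit
6 -> hit
1 -> fault, evict 5, frames {2,3,6,1}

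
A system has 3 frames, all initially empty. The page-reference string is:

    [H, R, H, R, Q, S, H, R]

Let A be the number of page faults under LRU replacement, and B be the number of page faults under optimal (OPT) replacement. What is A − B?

Under LRU: F F . . F F F F → 6 faults.
Under OPT: F F . . F F . . → 4 faults.
A − B = 6 − 4 = 2.

2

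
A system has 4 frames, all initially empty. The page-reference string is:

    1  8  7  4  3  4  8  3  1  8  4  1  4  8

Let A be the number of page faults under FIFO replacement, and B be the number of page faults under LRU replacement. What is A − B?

Under FIFO: F F F F F . . . F F . . . . → 7 faults.
Under LRU: F F F F F . . . F . . . . . → 6 faults.
A − B = 7 − 6 = 1.

1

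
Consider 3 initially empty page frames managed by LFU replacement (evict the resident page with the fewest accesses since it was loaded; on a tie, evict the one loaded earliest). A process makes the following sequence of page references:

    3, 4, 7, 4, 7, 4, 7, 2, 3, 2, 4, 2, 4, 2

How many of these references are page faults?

3 -> miss, frames [3]
4 -> miss, frames [3, 4]
7 -> miss, frames [3, 4, 7]
4 -> hit
7 -> hit
4 -> hit
7 -> hit
2 -> miss, evict 3, frames [4, 7, 2]
3 -> miss, evict 2, frames [4, 7, 3]
2 -> miss, evict 3, frames [4, 7, 2]
4 -> hit
2 -> hit
4 -> hit
2 -> hit
Page faults: 6.

6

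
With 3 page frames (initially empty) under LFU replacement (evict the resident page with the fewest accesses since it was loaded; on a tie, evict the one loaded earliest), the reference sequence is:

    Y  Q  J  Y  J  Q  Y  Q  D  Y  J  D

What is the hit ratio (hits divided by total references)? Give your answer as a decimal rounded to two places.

Y -> fault, frames (Y)
Q -> fault, frames (Y Q)
J -> fault, frames (Y Q J)
Y -> hit
J -> hit
Q -> hit
Y -> hit
Q -> hit
D -> fault, evict J, frames (Y Q D)
Y -> hit
J -> fault, evict D, frames (Y Q J)
D -> fault, evict J, frames (Y Q D)
Hits: 6 of 12 references → 6/12 = 0.5000.

0.50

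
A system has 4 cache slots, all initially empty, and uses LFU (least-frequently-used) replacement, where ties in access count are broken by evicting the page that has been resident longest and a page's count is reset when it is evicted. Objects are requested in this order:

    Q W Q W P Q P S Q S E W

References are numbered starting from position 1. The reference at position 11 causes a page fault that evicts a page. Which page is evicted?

W

pos 1: Q -> fault, frames [Q]
pos 2: W -> fault, frames [Q, W]
pos 3: Q -> hit
pos 4: W -> hit
pos 5: P -> fault, frames [Q, W, P]
pos 6: Q -> hit
pos 7: P -> hit
pos 8: S -> fault, frames [Q, W, P, S]
pos 9: Q -> hit
pos 10: S -> hit
pos 11: E -> fault, evict W, frames [Q, P, S, E]
At position 11, page W is evicted.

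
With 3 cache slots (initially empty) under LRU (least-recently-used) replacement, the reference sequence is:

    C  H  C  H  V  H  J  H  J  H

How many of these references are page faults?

4

C → miss, frames [C]
H → miss, frames [C, H]
C → hit
H → hit
V → miss, frames [C, H, V]
H → hit
J → miss, evict C, frames [V, H, J]
H → hit
J → hit
H → hit
Page faults: 4.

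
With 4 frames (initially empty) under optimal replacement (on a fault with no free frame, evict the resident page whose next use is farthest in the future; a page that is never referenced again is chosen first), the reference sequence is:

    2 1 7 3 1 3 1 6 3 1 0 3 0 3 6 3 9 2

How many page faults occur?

7

2 → miss, frames [2]
1 → miss, frames [2, 1]
7 → miss, frames [2, 1, 7]
3 → miss, frames [2, 1, 7, 3]
1 → hit
3 → hit
1 → hit
6 → miss, evict 7, frames [2, 1, 3, 6]
3 → hit
1 → hit
0 → miss, evict 1, frames [2, 3, 6, 0]
3 → hit
0 → hit
3 → hit
6 → hit
3 → hit
9 → miss, evict 0, frames [2, 3, 6, 9]
2 → hit
Page faults: 7.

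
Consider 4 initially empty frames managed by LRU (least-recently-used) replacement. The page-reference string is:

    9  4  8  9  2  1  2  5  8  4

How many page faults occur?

9: miss, frames {9}
4: miss, frames {9,4}
8: miss, frames {9,4,8}
9: hit
2: miss, frames {4,8,9,2}
1: miss, evict 4, frames {8,9,2,1}
2: hit
5: miss, evict 8, frames {9,1,2,5}
8: miss, evict 9, frames {1,2,5,8}
4: miss, evict 1, frames {2,5,8,4}
Page faults: 8.

8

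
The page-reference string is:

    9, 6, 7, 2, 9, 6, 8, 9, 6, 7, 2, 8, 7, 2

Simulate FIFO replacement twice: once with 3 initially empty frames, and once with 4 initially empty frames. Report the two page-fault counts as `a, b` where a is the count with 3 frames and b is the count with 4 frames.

3 frames: F F F F F F F . . F F . . . → 9 faults.
4 frames: F F F F . . F F F F F F . . → 10 faults.
10 > 9: adding a frame increased faults — Belady's anomaly.

9, 10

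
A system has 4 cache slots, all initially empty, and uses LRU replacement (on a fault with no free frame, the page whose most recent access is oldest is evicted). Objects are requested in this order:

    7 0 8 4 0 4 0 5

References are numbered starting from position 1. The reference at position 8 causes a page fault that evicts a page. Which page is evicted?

7

pos 1: 7: fault, frames (7)
pos 2: 0: fault, frames (7 0)
pos 3: 8: fault, frames (7 0 8)
pos 4: 4: fault, frames (7 0 8 4)
pos 5: 0: hit
pos 6: 4: hit
pos 7: 0: hit
pos 8: 5: fault, evict 7, frames (8 4 0 5)
At position 8, page 7 is evicted.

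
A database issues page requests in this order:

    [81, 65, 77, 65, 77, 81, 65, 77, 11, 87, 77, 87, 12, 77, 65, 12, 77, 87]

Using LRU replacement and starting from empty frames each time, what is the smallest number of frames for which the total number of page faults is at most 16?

f=1: 18 faults
f=2: 15 faults
f=3: 8 faults
f=4: 7 faults
f=5: 6 faults
f=6: 6 faults
Smallest f with faults ≤ 16 is 2.

2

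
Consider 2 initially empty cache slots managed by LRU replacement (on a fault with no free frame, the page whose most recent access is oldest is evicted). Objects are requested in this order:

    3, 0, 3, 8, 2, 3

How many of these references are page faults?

3: miss, frames [3]
0: miss, frames [3, 0]
3: hit
8: miss, evict 0, frames [3, 8]
2: miss, evict 3, frames [8, 2]
3: miss, evict 8, frames [2, 3]
Page faults: 5.

5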